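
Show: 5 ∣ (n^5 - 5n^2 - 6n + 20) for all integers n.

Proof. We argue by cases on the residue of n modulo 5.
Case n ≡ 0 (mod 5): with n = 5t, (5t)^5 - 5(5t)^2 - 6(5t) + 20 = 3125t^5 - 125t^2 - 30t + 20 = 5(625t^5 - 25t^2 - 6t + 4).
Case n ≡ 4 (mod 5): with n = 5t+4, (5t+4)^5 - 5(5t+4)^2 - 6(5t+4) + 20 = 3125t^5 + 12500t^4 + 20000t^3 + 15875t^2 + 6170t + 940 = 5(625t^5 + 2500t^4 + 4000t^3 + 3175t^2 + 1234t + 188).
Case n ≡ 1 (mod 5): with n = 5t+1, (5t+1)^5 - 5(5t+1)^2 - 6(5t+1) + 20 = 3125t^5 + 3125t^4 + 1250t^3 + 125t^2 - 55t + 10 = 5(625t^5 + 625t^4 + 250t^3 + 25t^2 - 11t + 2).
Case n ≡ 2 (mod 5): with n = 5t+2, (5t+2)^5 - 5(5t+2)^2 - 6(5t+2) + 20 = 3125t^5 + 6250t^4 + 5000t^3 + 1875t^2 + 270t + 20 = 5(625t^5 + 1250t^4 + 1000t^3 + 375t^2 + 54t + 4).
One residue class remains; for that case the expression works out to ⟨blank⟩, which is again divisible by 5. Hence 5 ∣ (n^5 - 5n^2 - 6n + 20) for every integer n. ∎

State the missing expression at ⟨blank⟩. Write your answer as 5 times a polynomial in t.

5(625t^5 + 1875t^4 + 2250t^3 + 1325t^2 + 369t + 40)

The residues treated are {0, 4, 1, 2}, so the missing case is n ≡ 3 (mod 5); write n = 5t+3.
Then (5t+3)^5 - 5(5t+3)^2 - 6(5t+3) + 20 = 3125t^5 + 9375t^4 + 11250t^3 + 6625t^2 + 1845t + 200 = 5(625t^5 + 1875t^4 + 2250t^3 + 1325t^2 + 369t + 40).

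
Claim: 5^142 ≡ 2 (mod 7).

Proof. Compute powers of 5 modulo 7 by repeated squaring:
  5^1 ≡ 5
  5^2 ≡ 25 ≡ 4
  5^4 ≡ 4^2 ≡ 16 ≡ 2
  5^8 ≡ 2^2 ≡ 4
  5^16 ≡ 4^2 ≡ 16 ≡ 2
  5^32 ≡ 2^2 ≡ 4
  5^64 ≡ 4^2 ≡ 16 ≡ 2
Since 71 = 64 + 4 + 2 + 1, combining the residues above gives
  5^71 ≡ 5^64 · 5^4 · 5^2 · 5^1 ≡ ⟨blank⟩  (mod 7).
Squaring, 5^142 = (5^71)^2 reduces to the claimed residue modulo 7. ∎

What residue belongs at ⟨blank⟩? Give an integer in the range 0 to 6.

3

5^64 · 5^4 · 5^2 · 5^1 ≡ 2 · 2 · 4 · 5 = 80.
80 mod 7 = 3, so 5^71 ≡ 3 (mod 7).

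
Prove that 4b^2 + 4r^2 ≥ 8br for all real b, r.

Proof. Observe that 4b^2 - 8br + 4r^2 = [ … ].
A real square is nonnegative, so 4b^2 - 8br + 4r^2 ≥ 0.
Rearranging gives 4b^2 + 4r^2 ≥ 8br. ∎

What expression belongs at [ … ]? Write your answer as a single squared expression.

(2b - 2r)^2

4b^2 - 8br + 4r^2 is a perfect-square trinomial: the outer terms are (2b)^2 and (2r)^2, and the cross term is -2·2b·2r.
So 4b^2 - 8br + 4r^2 = (2b - 2r)^2 ≥ 0.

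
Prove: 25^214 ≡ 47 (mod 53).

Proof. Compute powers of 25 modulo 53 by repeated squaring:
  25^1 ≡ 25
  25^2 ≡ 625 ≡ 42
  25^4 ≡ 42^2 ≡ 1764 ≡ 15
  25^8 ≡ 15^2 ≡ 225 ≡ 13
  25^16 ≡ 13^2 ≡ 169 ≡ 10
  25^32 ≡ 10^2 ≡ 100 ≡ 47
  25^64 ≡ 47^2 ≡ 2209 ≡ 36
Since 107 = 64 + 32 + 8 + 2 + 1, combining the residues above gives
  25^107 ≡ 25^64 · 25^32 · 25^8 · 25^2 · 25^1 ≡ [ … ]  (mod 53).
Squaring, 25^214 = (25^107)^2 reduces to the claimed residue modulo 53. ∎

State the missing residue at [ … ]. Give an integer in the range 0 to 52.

43

Multiply the listed residues: 36 · 47 · 13 · 42 · 25 = 1692 → 21996 → 923832 → 23095800.
Reducing modulo 53: 23095800 = 435769·53 + 43, so 25^107 ≡ 43.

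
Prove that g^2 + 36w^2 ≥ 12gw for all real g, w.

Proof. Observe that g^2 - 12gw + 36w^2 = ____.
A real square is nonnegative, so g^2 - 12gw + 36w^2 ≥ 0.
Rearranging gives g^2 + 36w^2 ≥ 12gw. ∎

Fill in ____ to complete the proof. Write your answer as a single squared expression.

(g - 6w)^2

The leading and trailing coefficients are 1^2 and 6^2, and 12 = 2·1·6, so the trinomial is (g - 6w)^2.
Hence g^2 - 12gw + 36w^2 ≥ 0.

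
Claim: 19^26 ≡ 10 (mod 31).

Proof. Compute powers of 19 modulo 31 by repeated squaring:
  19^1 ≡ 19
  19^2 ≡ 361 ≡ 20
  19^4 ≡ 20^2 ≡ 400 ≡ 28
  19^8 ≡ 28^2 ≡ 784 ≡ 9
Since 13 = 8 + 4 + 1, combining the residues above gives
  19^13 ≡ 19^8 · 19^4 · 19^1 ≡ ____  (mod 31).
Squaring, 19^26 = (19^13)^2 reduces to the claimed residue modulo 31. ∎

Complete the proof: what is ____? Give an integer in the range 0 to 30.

Multiply the listed residues: 9 · 28 · 19 = 252 → 4788.
Reducing modulo 31: 4788 = 154·31 + 14, so 19^13 ≡ 14.

14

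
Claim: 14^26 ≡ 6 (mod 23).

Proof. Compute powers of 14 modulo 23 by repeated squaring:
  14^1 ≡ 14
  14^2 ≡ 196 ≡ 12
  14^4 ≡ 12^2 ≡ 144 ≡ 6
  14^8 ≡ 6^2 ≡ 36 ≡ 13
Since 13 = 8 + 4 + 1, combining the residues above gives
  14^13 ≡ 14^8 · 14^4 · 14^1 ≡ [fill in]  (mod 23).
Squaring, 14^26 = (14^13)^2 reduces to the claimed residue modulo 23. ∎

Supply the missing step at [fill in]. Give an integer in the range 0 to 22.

11

Multiply the listed residues: 13 · 6 · 14 = 78 → 1092.
Reducing modulo 23: 1092 = 47·23 + 11, so 14^13 ≡ 11.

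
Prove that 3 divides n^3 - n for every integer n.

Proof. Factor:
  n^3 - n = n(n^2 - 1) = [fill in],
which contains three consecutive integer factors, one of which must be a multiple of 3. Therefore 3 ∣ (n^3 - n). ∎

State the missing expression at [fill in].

n(n^2 - 1) = n(n - 1)(n + 1) = (n - 1)n(n + 1).
These three factors are consecutive integers, so their product is divisible by 3.

(n - 1)n(n + 1)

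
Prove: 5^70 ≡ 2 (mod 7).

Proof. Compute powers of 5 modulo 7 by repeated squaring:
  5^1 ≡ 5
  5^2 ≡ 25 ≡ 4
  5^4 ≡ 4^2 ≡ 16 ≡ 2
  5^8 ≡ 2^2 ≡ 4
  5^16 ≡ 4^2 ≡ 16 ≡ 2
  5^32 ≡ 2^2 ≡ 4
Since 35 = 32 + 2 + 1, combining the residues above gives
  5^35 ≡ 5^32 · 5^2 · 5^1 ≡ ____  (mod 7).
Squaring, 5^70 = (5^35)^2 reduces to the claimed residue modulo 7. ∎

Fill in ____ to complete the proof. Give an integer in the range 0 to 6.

Multiply the listed residues: 4 · 4 · 5 = 16 → 80.
Reducing modulo 7: 80 = 11·7 + 3, so 5^35 ≡ 3.

3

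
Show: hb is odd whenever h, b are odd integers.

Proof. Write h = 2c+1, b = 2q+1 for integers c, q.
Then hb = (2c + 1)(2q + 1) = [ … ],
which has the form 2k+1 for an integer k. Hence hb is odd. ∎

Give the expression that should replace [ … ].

2(2cq + c + q) + 1

Expanding: (2c + 1)(2q + 1) = 4cq + 2c + 2q + 1.
Every term except the constant is even, so this is 2(2cq + c + q) + 1,
and 2cq + c + q ∈ ℤ gives the required form.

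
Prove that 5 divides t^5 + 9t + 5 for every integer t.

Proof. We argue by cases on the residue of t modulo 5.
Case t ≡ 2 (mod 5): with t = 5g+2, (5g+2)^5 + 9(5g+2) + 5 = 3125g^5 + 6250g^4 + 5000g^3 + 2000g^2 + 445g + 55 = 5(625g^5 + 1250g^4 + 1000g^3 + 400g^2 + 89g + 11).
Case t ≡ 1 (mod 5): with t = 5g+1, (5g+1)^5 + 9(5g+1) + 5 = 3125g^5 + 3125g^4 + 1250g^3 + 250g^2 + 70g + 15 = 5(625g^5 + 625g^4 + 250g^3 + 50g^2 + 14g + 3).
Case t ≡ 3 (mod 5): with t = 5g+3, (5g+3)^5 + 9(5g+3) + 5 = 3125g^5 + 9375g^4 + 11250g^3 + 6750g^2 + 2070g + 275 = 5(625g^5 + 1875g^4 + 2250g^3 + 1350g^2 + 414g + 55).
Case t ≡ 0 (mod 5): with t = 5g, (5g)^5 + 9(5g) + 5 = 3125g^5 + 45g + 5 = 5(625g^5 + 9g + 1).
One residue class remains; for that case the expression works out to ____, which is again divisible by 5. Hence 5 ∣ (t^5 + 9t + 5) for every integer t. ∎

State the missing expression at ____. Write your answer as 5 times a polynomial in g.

5(625g^5 + 2500g^4 + 4000g^3 + 3200g^2 + 1289g + 213)

The residues treated are {2, 1, 3, 0}, so the missing case is t ≡ 4 (mod 5); write t = 5g+4.
Then (5g+4)^5 + 9(5g+4) + 5 = 3125g^5 + 12500g^4 + 20000g^3 + 16000g^2 + 6445g + 1065 = 5(625g^5 + 2500g^4 + 4000g^3 + 3200g^2 + 1289g + 213).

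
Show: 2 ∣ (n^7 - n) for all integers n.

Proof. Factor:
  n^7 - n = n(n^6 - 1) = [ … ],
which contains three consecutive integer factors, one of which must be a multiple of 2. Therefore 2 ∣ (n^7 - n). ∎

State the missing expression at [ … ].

n^6 - 1 = (n^2 - 1)(n^4 + n^2 + 1), and n^2 - 1 = (n-1)(n+1).
So n(n^6 - 1) = (n - 1)n(n + 1)(n^4 + n^2 + 1).

(n - 1)n(n + 1)(n^4 + n^2 + 1)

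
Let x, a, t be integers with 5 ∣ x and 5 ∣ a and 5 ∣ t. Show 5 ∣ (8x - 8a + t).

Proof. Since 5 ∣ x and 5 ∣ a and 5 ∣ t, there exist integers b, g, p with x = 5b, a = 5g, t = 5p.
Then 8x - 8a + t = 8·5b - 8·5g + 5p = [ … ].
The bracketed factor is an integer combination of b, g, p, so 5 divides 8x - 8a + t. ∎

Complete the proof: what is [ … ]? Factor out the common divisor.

Each term has a factor of 5: 8·5b - 8·5g + 5p = 5·(8b - 8g + p).
Since 8b - 8g + p is an integer, 5 ∣ (8x - 8a + t).

5(8b - 8g + p)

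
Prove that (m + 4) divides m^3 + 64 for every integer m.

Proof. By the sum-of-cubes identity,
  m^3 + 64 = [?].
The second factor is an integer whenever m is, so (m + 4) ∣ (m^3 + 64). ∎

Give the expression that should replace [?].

Polynomial division of m^3 + 64 by m + 4 leaves remainder 0 and quotient m^2 - 4m + 16.
Hence m^3 + 64 = (m + 4)(m^2 - 4m + 16).

(m + 4)(m^2 - 4m + 16)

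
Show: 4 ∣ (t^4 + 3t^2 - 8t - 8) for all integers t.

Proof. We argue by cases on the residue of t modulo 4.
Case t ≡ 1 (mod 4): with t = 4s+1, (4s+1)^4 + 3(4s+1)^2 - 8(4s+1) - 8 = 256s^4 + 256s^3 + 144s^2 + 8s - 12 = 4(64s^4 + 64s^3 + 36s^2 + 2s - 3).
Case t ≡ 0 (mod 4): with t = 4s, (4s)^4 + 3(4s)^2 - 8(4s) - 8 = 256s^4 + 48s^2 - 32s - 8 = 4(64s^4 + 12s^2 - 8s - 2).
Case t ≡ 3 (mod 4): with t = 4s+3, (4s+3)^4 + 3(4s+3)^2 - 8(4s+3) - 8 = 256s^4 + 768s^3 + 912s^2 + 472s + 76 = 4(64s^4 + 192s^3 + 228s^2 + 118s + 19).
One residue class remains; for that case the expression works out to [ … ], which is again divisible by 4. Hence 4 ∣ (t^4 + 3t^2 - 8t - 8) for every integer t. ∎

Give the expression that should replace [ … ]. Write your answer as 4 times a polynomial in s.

Only t ≡ 2 (mod 4) is unaccounted for. Put t = 4s+2:
(4s+2)^4 + 3(4s+2)^2 - 8(4s+2) - 8 expands to 256s^4 + 512s^3 + 432s^2 + 144s + 4,
and factoring out 4 leaves 4(64s^4 + 128s^3 + 108s^2 + 36s + 1).

4(64s^4 + 128s^3 + 108s^2 + 36s + 1)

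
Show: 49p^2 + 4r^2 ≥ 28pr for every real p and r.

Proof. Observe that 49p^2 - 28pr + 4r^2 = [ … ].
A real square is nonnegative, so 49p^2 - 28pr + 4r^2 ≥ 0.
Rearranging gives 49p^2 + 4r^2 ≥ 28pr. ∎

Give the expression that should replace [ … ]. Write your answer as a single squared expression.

The leading and trailing coefficients are 7^2 and 2^2, and 28 = 2·7·2, so the trinomial is (7p - 2r)^2.
Hence 49p^2 - 28pr + 4r^2 ≥ 0.

(7p - 2r)^2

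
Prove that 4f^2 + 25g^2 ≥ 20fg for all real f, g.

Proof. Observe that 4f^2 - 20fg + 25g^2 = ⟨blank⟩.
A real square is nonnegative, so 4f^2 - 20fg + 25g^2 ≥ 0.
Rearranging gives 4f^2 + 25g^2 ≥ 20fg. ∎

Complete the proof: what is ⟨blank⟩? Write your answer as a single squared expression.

4f^2 - 20fg + 25g^2 is a perfect-square trinomial: the outer terms are (2f)^2 and (5g)^2, and the cross term is -2·2f·5g.
So 4f^2 - 20fg + 25g^2 = (2f - 5g)^2 ≥ 0.

(2f - 5g)^2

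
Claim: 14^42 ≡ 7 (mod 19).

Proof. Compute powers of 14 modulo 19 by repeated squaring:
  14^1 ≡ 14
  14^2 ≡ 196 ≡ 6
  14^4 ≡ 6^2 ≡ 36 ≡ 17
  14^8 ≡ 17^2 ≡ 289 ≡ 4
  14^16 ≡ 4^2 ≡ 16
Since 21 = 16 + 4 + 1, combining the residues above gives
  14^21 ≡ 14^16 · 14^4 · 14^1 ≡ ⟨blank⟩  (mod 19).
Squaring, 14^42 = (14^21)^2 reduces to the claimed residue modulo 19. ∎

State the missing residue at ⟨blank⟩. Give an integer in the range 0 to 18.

14^16 · 14^4 · 14^1 ≡ 16 · 17 · 14 = 3808.
3808 mod 19 = 8, so 14^21 ≡ 8 (mod 19).

8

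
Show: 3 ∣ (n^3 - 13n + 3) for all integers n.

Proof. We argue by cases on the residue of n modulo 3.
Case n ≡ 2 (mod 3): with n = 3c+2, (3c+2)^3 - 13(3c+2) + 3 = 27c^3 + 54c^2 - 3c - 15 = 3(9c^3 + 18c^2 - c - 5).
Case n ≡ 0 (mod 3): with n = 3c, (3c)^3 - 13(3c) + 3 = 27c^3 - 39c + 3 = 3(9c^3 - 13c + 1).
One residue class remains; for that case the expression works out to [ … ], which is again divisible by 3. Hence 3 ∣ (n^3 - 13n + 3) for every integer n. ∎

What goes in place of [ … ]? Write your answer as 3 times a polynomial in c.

3(9c^3 + 9c^2 - 10c - 3)

Only n ≡ 1 (mod 3) is unaccounted for. Put n = 3c+1:
(3c+1)^3 - 13(3c+1) + 3 expands to 27c^3 + 27c^2 - 30c - 9,
and factoring out 3 leaves 3(9c^3 + 9c^2 - 10c - 3).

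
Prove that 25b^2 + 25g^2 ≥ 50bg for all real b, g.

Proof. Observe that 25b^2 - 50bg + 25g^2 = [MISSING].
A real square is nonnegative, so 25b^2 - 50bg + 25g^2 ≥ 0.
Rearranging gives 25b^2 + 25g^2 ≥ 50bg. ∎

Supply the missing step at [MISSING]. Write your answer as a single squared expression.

(5b - 5g)^2

25b^2 - 50bg + 25g^2 is a perfect-square trinomial: the outer terms are (5b)^2 and (5g)^2, and the cross term is -2·5b·5g.
So 25b^2 - 50bg + 25g^2 = (5b - 5g)^2 ≥ 0.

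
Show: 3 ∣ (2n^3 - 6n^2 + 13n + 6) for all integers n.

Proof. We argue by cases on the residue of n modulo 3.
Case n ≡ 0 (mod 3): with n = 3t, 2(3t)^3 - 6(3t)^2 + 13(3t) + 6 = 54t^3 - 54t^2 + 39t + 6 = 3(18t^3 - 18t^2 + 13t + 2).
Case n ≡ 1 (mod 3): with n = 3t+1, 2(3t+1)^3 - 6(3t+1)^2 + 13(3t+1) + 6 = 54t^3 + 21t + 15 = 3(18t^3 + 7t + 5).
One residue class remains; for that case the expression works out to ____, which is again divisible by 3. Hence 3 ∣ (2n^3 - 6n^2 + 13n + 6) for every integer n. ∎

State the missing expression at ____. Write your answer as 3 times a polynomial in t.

3(18t^3 + 18t^2 + 13t + 8)

The residues treated are {0, 1}, so the missing case is n ≡ 2 (mod 3); write n = 3t+2.
Then 2(3t+2)^3 - 6(3t+2)^2 + 13(3t+2) + 6 = 54t^3 + 54t^2 + 39t + 24 = 3(18t^3 + 18t^2 + 13t + 8).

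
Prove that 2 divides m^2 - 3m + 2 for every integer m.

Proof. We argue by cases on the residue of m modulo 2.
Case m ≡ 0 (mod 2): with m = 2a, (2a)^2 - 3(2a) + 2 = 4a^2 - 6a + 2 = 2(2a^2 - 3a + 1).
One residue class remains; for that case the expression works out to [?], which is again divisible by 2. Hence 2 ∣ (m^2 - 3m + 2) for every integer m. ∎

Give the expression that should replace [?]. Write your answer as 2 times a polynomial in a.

2(2a^2 - a)

Only m ≡ 1 (mod 2) is unaccounted for. Put m = 2a+1:
(2a+1)^2 - 3(2a+1) + 2 expands to 4a^2 - 2a,
and factoring out 2 leaves 2(2a^2 - a).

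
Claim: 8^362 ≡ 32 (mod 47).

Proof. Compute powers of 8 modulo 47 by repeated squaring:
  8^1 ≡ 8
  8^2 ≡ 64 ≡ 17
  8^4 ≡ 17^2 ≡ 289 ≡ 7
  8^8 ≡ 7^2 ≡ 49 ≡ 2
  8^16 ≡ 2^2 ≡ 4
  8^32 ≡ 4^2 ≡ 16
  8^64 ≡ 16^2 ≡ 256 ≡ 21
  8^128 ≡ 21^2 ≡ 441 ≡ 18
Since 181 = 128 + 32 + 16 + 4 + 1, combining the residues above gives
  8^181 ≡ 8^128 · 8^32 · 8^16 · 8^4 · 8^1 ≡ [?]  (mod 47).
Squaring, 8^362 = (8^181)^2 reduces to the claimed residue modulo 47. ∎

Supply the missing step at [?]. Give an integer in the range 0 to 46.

8^128 · 8^32 · 8^16 · 8^4 · 8^1 ≡ 18 · 16 · 4 · 7 · 8 = 64512.
64512 mod 47 = 28, so 8^181 ≡ 28 (mod 47).

28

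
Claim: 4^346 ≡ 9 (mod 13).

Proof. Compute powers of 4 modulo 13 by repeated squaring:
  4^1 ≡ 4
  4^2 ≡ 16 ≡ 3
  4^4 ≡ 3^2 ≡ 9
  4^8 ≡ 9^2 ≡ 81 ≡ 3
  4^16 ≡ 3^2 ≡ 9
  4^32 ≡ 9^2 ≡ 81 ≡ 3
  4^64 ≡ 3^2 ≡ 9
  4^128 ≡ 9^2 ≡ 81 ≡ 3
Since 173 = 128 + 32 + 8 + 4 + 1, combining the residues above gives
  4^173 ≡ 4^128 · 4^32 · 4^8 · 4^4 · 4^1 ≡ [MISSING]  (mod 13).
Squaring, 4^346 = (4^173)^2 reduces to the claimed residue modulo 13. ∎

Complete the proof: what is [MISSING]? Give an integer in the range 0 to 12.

10

Multiply the listed residues: 3 · 3 · 3 · 9 · 4 = 9 → 27 → 243 → 972.
Reducing modulo 13: 972 = 74·13 + 10, so 4^173 ≡ 10.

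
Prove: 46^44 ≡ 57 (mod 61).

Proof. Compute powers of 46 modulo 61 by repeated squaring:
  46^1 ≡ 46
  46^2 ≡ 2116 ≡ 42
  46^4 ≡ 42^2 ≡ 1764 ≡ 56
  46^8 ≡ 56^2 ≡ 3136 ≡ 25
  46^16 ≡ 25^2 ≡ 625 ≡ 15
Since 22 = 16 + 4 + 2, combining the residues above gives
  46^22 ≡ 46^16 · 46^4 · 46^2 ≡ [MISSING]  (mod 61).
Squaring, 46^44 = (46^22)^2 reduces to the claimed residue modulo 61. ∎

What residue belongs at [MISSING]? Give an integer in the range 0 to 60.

22

46^16 · 46^4 · 46^2 ≡ 15 · 56 · 42 = 35280.
35280 mod 61 = 22, so 46^22 ≡ 22 (mod 61).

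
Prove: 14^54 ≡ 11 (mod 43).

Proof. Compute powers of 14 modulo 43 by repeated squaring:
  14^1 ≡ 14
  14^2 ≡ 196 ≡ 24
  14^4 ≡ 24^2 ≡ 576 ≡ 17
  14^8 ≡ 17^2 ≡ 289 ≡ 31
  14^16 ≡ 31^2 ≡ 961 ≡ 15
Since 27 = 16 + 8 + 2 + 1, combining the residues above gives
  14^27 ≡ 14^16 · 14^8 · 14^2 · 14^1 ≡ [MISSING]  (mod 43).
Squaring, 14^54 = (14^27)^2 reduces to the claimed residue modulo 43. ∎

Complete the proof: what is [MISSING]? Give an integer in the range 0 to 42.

21

14^16 · 14^8 · 14^2 · 14^1 ≡ 15 · 31 · 24 · 14 = 156240.
156240 mod 43 = 21, so 14^27 ≡ 21 (mod 43).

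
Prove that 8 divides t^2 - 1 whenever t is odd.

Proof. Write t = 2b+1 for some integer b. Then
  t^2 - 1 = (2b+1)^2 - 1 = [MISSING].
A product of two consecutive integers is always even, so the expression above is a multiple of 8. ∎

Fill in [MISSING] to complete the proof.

4b(b + 1)

(2b+1)^2 - 1 = 4b^2 + 4b + 1 - 1 = 4b^2 + 4b = 4b(b+1).
Since b and b+1 are consecutive, b(b+1) is even, and 4·(even) is a multiple of 8.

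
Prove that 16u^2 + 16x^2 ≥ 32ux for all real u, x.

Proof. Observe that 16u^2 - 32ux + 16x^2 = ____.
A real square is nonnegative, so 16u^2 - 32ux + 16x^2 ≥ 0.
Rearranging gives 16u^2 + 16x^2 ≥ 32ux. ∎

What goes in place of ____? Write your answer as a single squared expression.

The leading and trailing coefficients are 4^2 and 4^2, and 32 = 2·4·4, so the trinomial is (4u - 4x)^2.
Hence 16u^2 - 32ux + 16x^2 ≥ 0.

(4u - 4x)^2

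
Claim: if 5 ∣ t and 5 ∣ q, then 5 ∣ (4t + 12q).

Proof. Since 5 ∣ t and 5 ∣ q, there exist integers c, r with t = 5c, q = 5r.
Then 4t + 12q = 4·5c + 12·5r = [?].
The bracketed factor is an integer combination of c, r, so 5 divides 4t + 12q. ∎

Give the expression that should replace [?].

Each term has a factor of 5: 4·5c + 12·5r = 5·(4c + 12r).
Since 4c + 12r is an integer, 5 ∣ (4t + 12q).

5(4c + 12r)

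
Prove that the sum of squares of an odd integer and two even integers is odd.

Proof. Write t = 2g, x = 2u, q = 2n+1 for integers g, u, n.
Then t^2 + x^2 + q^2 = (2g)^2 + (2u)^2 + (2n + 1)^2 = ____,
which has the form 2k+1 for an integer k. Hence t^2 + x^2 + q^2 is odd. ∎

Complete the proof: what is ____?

(2g)^2 + (2u)^2 + (2n + 1)^2 = 4g^2 + 4n^2 + 4n + 4u^2 + 1
= 2(2g^2 + 2n^2 + 2n + 2u^2) + 1.
Since 2g^2 + 2n^2 + 2n + 2u^2 is an integer, the sum of squares is of the form 2k+1 for an integer k.

2(2g^2 + 2n^2 + 2n + 2u^2) + 1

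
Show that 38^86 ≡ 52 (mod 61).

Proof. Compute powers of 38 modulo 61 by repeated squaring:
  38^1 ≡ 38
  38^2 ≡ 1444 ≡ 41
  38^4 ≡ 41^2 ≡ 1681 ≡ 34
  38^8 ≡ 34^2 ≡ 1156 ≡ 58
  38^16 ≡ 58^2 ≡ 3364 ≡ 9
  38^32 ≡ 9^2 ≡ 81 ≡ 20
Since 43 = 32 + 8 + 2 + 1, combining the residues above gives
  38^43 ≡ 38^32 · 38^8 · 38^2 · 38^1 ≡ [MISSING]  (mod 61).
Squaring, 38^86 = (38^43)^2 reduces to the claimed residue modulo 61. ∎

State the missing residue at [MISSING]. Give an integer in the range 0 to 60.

33

Multiply the listed residues: 20 · 58 · 41 · 38 = 1160 → 47560 → 1807280.
Reducing modulo 61: 1807280 = 29627·61 + 33, so 38^43 ≡ 33.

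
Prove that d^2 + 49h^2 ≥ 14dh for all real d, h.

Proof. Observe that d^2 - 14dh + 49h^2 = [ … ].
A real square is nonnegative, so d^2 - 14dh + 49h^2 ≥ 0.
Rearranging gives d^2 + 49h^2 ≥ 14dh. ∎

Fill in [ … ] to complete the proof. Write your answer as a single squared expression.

(d - 7h)^2

The leading and trailing coefficients are 1^2 and 7^2, and 14 = 2·1·7, so the trinomial is (d - 7h)^2.
Hence d^2 - 14dh + 49h^2 ≥ 0.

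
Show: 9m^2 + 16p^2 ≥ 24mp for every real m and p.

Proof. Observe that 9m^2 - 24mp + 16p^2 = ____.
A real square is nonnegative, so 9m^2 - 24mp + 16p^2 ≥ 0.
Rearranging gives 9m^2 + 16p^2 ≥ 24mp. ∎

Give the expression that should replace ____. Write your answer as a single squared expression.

The leading and trailing coefficients are 3^2 and 4^2, and 24 = 2·3·4, so the trinomial is (3m - 4p)^2.
Hence 9m^2 - 24mp + 16p^2 ≥ 0.

(3m - 4p)^2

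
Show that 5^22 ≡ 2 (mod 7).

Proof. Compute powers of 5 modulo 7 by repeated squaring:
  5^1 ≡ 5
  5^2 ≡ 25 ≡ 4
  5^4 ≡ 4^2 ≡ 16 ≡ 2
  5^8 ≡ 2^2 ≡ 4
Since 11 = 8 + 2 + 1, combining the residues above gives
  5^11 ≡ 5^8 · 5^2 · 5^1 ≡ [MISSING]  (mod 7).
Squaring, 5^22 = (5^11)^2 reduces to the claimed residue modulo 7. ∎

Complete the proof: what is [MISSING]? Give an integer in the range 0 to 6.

5^8 · 5^2 · 5^1 ≡ 4 · 4 · 5 = 80.
80 mod 7 = 3, so 5^11 ≡ 3 (mod 7).

3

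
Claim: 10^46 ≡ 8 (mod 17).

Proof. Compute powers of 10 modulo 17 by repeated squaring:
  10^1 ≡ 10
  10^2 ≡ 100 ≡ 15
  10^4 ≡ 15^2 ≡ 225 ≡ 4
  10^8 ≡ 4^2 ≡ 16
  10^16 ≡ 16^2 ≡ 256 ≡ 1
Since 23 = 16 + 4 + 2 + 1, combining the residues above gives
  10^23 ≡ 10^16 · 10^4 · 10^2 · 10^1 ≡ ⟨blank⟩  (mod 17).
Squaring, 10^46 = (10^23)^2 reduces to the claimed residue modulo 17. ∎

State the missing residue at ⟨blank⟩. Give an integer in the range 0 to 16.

10^16 · 10^4 · 10^2 · 10^1 ≡ 1 · 4 · 15 · 10 = 600.
600 mod 17 = 5, so 10^23 ≡ 5 (mod 17).

5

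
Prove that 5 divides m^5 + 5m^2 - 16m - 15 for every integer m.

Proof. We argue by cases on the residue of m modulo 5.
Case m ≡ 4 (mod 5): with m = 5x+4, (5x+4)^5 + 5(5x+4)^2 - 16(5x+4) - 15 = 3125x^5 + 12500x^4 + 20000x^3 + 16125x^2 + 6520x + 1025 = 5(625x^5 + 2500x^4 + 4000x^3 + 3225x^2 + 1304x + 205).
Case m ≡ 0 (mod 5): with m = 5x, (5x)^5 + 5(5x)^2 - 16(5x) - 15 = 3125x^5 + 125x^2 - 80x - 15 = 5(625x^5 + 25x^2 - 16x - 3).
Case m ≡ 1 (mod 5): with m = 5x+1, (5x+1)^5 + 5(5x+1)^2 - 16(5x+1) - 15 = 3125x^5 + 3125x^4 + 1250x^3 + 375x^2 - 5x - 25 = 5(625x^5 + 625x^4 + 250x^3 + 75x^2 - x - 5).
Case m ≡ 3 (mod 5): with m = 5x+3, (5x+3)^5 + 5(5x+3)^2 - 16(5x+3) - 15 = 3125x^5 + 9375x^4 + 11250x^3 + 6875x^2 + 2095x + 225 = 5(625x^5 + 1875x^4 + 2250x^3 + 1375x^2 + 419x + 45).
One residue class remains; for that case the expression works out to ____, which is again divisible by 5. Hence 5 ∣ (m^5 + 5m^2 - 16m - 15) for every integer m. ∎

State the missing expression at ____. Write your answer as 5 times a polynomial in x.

The residues treated are {4, 0, 1, 3}, so the missing case is m ≡ 2 (mod 5); write m = 5x+2.
Then (5x+2)^5 + 5(5x+2)^2 - 16(5x+2) - 15 = 3125x^5 + 6250x^4 + 5000x^3 + 2125x^2 + 420x + 5 = 5(625x^5 + 1250x^4 + 1000x^3 + 425x^2 + 84x + 1).

5(625x^5 + 1250x^4 + 1000x^3 + 425x^2 + 84x + 1)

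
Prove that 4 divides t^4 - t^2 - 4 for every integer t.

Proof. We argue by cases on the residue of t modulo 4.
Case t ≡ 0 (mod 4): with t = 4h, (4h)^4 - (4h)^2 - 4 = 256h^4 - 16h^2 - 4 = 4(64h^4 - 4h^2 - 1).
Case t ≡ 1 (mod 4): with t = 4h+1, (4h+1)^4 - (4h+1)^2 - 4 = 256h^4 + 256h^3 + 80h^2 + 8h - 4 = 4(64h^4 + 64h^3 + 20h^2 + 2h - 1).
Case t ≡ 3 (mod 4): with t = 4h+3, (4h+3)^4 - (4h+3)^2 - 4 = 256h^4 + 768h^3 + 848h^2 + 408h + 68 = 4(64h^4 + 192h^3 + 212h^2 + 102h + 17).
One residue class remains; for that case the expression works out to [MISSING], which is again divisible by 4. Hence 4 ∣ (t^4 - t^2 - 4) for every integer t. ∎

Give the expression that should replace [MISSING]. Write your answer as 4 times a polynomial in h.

The residues treated are {0, 1, 3}, so the missing case is t ≡ 2 (mod 4); write t = 4h+2.
Then (4h+2)^4 - (4h+2)^2 - 4 = 256h^4 + 512h^3 + 368h^2 + 112h + 8 = 4(64h^4 + 128h^3 + 92h^2 + 28h + 2).

4(64h^4 + 128h^3 + 92h^2 + 28h + 2)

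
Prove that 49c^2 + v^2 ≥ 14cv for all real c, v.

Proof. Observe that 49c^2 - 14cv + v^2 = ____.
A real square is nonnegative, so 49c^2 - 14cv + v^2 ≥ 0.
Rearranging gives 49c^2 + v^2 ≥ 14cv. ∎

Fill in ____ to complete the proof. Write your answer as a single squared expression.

(7c - v)^2

49c^2 - 14cv + v^2 is a perfect-square trinomial: the outer terms are (7c)^2 and (v)^2, and the cross term is -2·7c·v.
So 49c^2 - 14cv + v^2 = (7c - v)^2 ≥ 0.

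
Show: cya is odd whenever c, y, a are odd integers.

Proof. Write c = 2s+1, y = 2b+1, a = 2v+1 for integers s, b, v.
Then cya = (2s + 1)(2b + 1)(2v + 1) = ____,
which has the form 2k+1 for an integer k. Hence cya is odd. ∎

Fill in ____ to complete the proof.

2(4bsv + 2bs + 2bv + b + 2sv + s + v) + 1

Expanding: (2s + 1)(2b + 1)(2v + 1) = 8bsv + 4bs + 4bv + 2b + 4sv + 2s + 2v + 1.
Every term except the constant is even, so this is 2(4bsv + 2bs + 2bv + b + 2sv + s + v) + 1,
and 4bsv + 2bs + 2bv + b + 2sv + s + v ∈ ℤ gives the required form.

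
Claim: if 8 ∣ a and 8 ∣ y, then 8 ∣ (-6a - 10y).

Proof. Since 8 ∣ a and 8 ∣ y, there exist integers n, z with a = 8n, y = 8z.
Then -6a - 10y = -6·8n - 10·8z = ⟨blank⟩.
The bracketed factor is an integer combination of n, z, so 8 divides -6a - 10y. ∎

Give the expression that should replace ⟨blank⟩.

Pull the common 8 out of every term: -6·8n - 10·8z = 8(-6n - 10z).
-6n - 10z is an integer, which exhibits the divisibility.

8(-6n - 10z)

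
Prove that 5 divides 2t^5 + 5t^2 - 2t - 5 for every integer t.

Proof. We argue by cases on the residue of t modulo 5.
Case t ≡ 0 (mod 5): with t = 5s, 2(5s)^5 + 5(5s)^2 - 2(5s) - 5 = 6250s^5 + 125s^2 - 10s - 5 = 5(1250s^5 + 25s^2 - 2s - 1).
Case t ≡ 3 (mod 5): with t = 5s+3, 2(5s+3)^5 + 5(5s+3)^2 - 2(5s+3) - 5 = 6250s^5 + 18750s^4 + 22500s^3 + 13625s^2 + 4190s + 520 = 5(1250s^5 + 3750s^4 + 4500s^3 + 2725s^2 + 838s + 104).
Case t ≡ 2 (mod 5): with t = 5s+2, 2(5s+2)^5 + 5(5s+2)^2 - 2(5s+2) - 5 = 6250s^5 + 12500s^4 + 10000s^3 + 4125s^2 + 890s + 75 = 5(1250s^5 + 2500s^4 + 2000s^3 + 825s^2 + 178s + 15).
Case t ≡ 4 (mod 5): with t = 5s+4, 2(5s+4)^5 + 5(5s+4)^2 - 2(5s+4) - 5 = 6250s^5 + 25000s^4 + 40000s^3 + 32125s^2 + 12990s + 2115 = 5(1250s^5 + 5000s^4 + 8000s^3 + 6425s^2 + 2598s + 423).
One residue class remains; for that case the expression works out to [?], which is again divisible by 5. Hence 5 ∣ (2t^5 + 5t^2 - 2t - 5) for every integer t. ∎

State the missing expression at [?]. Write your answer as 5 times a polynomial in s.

5(1250s^5 + 1250s^4 + 500s^3 + 125s^2 + 18s)

Only t ≡ 1 (mod 5) is unaccounted for. Put t = 5s+1:
2(5s+1)^5 + 5(5s+1)^2 - 2(5s+1) - 5 expands to 6250s^5 + 6250s^4 + 2500s^3 + 625s^2 + 90s,
and factoring out 5 leaves 5(1250s^5 + 1250s^4 + 500s^3 + 125s^2 + 18s).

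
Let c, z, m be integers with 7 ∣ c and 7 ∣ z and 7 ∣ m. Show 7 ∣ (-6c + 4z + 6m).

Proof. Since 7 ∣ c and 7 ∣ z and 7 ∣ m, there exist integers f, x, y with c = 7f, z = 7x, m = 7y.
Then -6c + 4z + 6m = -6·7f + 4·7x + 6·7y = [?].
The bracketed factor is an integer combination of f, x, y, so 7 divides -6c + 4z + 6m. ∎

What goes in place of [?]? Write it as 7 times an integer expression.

7(-6f + 4x + 6y)

Each term has a factor of 7: -6·7f + 4·7x + 6·7y = 7·(-6f + 4x + 6y).
Since -6f + 4x + 6y is an integer, 7 ∣ (-6c + 4z + 6m).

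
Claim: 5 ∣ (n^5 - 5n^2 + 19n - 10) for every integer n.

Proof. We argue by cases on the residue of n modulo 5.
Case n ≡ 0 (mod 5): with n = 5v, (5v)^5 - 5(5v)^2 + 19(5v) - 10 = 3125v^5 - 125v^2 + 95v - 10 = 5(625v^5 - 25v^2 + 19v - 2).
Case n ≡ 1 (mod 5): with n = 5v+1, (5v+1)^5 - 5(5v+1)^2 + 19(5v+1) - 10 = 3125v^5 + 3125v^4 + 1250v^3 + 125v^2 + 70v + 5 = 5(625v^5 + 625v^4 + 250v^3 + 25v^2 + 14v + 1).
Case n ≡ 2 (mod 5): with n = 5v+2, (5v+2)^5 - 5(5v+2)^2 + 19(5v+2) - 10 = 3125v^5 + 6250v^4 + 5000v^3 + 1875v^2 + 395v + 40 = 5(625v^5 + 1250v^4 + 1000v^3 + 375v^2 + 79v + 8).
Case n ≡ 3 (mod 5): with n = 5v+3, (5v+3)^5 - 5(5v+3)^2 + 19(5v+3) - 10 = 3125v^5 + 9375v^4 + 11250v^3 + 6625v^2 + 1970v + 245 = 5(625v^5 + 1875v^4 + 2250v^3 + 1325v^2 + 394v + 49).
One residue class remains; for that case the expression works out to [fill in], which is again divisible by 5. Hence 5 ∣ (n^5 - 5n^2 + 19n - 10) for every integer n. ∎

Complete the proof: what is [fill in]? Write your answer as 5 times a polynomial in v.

The residues treated are {0, 1, 2, 3}, so the missing case is n ≡ 4 (mod 5); write n = 5v+4.
Then (5v+4)^5 - 5(5v+4)^2 + 19(5v+4) - 10 = 3125v^5 + 12500v^4 + 20000v^3 + 15875v^2 + 6295v + 1010 = 5(625v^5 + 2500v^4 + 4000v^3 + 3175v^2 + 1259v + 202).

5(625v^5 + 2500v^4 + 4000v^3 + 3175v^2 + 1259v + 202)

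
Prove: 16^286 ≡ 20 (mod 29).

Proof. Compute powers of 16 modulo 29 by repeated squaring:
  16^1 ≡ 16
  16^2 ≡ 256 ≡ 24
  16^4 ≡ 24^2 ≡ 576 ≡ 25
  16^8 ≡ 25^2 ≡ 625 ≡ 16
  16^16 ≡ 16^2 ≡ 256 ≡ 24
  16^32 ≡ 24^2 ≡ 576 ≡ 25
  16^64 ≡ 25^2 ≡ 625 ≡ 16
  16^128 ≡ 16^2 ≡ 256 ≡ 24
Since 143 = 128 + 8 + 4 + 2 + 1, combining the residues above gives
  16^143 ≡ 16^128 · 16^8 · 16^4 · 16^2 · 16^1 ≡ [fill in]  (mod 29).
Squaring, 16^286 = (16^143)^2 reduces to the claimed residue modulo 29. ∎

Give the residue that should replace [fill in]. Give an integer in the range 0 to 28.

7

Multiply the listed residues: 24 · 16 · 25 · 24 · 16 = 384 → 9600 → 230400 → 3686400.
Reducing modulo 29: 3686400 = 127117·29 + 7, so 16^143 ≡ 7.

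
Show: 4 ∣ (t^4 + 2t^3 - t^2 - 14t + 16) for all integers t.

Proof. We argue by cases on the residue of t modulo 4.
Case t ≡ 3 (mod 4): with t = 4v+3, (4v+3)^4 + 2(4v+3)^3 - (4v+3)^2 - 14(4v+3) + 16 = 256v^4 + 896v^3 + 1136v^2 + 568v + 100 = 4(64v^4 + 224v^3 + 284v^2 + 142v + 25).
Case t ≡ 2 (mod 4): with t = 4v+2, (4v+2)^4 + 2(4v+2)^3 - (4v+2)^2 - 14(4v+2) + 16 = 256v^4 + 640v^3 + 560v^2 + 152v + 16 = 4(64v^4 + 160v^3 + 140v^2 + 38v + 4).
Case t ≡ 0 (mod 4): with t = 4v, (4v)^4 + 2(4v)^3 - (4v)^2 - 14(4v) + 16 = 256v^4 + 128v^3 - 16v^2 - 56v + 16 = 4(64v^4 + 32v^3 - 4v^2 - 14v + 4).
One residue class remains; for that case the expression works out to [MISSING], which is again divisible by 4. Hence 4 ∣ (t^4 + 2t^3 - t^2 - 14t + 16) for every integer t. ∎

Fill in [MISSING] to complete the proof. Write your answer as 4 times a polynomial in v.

4(64v^4 + 96v^3 + 44v^2 - 6v + 1)

Only t ≡ 1 (mod 4) is unaccounted for. Put t = 4v+1:
(4v+1)^4 + 2(4v+1)^3 - (4v+1)^2 - 14(4v+1) + 16 expands to 256v^4 + 384v^3 + 176v^2 - 24v + 4,
and factoring out 4 leaves 4(64v^4 + 96v^3 + 44v^2 - 6v + 1).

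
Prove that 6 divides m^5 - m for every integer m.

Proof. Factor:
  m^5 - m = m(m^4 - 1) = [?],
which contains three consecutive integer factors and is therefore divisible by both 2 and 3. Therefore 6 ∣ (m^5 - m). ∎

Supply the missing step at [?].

m^4 - 1 = (m^2 - 1)(m^2 + 1), and m^2 - 1 = (m-1)(m+1).
So m(m^4 - 1) = (m - 1)m(m + 1)(m^2 + 1).

(m - 1)m(m + 1)(m^2 + 1)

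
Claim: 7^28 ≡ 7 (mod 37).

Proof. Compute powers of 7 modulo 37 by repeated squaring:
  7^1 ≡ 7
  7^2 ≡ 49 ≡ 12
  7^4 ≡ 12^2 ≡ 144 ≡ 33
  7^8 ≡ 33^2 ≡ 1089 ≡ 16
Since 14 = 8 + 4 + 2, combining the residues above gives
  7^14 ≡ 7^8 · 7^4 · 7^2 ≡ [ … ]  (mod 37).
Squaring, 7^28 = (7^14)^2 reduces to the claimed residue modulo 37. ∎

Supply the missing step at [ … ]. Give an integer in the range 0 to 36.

Multiply the listed residues: 16 · 33 · 12 = 528 → 6336.
Reducing modulo 37: 6336 = 171·37 + 9, so 7^14 ≡ 9.

9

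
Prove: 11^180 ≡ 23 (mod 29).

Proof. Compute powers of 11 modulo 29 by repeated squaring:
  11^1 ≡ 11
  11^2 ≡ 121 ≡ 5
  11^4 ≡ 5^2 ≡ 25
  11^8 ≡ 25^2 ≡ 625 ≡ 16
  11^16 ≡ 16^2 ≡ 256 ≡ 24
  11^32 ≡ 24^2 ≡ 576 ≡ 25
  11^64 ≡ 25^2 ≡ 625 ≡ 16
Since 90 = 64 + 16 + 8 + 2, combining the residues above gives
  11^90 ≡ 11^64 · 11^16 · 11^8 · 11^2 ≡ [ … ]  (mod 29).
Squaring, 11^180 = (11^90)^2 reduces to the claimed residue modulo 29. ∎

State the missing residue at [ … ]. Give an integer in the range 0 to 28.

9

11^64 · 11^16 · 11^8 · 11^2 ≡ 16 · 24 · 16 · 5 = 30720.
30720 mod 29 = 9, so 11^90 ≡ 9 (mod 29).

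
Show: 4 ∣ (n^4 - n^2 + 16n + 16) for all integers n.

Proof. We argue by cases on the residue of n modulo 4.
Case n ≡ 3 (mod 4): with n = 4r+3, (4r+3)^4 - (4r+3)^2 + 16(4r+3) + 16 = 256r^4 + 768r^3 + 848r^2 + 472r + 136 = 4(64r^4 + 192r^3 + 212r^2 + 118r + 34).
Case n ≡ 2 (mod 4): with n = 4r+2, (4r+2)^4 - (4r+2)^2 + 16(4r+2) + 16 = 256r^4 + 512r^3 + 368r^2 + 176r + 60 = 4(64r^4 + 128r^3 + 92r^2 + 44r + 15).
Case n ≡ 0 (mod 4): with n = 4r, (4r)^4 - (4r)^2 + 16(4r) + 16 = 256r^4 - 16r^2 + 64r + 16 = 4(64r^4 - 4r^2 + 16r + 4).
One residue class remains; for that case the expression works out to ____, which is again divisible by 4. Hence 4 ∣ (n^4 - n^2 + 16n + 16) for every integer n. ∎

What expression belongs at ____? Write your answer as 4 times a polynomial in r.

4(64r^4 + 64r^3 + 20r^2 + 18r + 8)

The residues treated are {3, 2, 0}, so the missing case is n ≡ 1 (mod 4); write n = 4r+1.
Then (4r+1)^4 - (4r+1)^2 + 16(4r+1) + 16 = 256r^4 + 256r^3 + 80r^2 + 72r + 32 = 4(64r^4 + 64r^3 + 20r^2 + 18r + 8).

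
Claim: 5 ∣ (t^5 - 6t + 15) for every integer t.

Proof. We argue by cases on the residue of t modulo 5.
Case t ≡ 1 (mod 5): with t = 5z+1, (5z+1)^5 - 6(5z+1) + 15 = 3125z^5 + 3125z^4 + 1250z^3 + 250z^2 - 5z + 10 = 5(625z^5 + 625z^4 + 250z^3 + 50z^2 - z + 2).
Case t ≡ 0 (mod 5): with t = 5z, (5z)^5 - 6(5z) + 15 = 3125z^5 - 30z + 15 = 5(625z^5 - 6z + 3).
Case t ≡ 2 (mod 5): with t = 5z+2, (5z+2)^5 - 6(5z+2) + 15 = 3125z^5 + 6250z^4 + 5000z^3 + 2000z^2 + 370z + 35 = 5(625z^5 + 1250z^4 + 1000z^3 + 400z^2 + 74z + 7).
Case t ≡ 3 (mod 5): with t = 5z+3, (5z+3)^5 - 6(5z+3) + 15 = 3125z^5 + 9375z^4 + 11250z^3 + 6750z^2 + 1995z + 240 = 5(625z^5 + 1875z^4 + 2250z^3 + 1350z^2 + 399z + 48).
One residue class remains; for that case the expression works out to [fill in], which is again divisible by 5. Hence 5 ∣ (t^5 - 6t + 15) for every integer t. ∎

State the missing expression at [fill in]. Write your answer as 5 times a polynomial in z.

Only t ≡ 4 (mod 5) is unaccounted for. Put t = 5z+4:
(5z+4)^5 - 6(5z+4) + 15 expands to 3125z^5 + 12500z^4 + 20000z^3 + 16000z^2 + 6370z + 1015,
and factoring out 5 leaves 5(625z^5 + 2500z^4 + 4000z^3 + 3200z^2 + 1274z + 203).

5(625z^5 + 2500z^4 + 4000z^3 + 3200z^2 + 1274z + 203)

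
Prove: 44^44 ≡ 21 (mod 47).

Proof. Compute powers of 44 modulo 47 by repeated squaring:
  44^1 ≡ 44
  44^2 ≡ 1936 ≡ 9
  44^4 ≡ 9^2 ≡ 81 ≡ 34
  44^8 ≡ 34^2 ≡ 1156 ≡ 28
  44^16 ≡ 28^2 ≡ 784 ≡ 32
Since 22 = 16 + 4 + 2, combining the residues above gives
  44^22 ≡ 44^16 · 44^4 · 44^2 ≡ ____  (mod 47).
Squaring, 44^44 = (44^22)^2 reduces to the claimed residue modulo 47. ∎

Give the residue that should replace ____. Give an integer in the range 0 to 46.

Multiply the listed residues: 32 · 34 · 9 = 1088 → 9792.
Reducing modulo 47: 9792 = 208·47 + 16, so 44^22 ≡ 16.

16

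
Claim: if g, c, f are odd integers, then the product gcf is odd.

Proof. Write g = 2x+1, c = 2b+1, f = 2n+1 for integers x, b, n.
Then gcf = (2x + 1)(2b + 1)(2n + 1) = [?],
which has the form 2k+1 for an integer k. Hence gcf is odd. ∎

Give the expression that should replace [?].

Expanding: (2x + 1)(2b + 1)(2n + 1) = 8bnx + 4bn + 4bx + 2b + 4nx + 2n + 2x + 1.
Every term except the constant is even, so this is 2(4bnx + 2bn + 2bx + b + 2nx + n + x) + 1,
and 4bnx + 2bn + 2bx + b + 2nx + n + x ∈ ℤ gives the required form.

2(4bnx + 2bn + 2bx + b + 2nx + n + x) + 1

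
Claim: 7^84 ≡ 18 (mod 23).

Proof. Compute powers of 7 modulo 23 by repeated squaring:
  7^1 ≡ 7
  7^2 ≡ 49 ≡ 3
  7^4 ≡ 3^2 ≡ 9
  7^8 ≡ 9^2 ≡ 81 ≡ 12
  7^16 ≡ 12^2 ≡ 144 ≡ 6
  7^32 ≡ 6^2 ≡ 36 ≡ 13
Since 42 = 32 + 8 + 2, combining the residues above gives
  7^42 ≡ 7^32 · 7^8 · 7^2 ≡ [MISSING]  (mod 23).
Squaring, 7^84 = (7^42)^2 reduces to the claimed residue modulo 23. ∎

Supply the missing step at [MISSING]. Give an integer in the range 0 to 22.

7^32 · 7^8 · 7^2 ≡ 13 · 12 · 3 = 468.
468 mod 23 = 8, so 7^42 ≡ 8 (mod 23).

8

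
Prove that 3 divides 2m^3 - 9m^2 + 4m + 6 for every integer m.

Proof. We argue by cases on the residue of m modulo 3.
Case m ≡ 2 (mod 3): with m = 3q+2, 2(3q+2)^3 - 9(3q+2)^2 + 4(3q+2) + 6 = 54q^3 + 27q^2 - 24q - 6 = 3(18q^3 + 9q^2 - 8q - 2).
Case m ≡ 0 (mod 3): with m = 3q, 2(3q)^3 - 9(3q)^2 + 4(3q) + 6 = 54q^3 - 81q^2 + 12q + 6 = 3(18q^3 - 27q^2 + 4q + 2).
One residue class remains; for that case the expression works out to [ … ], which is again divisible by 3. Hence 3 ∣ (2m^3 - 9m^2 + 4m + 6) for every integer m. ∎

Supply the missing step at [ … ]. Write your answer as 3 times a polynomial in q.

The residues treated are {2, 0}, so the missing case is m ≡ 1 (mod 3); write m = 3q+1.
Then 2(3q+1)^3 - 9(3q+1)^2 + 4(3q+1) + 6 = 54q^3 - 27q^2 - 24q + 3 = 3(18q^3 - 9q^2 - 8q + 1).

3(18q^3 - 9q^2 - 8q + 1)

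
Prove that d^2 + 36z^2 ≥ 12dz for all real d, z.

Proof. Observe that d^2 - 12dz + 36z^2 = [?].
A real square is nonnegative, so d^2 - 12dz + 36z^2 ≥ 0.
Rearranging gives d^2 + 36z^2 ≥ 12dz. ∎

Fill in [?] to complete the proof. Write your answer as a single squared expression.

(d - 6z)^2

The leading and trailing coefficients are 1^2 and 6^2, and 12 = 2·1·6, so the trinomial is (d - 6z)^2.
Hence d^2 - 12dz + 36z^2 ≥ 0.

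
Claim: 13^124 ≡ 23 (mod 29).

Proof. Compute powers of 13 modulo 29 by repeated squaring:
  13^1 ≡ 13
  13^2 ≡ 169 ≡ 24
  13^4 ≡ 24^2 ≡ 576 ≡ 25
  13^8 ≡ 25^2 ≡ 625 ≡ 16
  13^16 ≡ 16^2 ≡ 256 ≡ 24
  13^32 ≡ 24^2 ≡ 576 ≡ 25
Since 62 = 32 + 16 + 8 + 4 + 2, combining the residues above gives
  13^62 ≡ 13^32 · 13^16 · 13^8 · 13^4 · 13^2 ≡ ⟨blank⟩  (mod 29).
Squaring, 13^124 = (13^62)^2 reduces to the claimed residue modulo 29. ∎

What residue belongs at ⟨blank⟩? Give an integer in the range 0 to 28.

20

13^32 · 13^16 · 13^8 · 13^4 · 13^2 ≡ 25 · 24 · 16 · 25 · 24 = 5760000.
5760000 mod 29 = 20, so 13^62 ≡ 20 (mod 29).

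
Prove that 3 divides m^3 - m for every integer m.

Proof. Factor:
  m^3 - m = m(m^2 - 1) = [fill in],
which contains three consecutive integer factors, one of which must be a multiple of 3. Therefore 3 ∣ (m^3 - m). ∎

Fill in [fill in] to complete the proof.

m(m^2 - 1) = m(m - 1)(m + 1) = (m - 1)m(m + 1).
These three factors are consecutive integers, so their product is divisible by 3.

(m - 1)m(m + 1)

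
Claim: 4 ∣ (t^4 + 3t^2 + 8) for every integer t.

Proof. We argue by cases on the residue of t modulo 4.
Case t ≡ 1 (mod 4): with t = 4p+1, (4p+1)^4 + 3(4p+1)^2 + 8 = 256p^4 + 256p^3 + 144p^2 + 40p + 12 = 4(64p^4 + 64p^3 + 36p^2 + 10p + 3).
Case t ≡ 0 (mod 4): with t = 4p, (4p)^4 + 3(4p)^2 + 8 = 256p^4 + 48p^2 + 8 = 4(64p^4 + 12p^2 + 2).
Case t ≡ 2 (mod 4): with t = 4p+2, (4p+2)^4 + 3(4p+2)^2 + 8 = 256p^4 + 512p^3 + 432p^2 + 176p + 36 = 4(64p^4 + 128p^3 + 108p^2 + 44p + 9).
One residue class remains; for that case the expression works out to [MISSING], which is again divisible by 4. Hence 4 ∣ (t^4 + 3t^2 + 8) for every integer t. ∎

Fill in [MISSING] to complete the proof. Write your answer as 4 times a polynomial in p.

Only t ≡ 3 (mod 4) is unaccounted for. Put t = 4p+3:
(4p+3)^4 + 3(4p+3)^2 + 8 expands to 256p^4 + 768p^3 + 912p^2 + 504p + 116,
and factoring out 4 leaves 4(64p^4 + 192p^3 + 228p^2 + 126p + 29).

4(64p^4 + 192p^3 + 228p^2 + 126p + 29)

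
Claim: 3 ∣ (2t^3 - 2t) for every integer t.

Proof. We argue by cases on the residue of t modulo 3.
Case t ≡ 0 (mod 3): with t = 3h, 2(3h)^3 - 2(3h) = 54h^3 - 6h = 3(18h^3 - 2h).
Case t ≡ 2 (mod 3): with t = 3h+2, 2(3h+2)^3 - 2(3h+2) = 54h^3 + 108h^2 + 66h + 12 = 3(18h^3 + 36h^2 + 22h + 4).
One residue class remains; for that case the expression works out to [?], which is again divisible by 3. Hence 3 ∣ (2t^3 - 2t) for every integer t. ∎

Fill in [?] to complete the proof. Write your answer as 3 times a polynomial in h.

3(18h^3 + 18h^2 + 4h)

Only t ≡ 1 (mod 3) is unaccounted for. Put t = 3h+1:
2(3h+1)^3 - 2(3h+1) expands to 54h^3 + 54h^2 + 12h,
and factoring out 3 leaves 3(18h^3 + 18h^2 + 4h).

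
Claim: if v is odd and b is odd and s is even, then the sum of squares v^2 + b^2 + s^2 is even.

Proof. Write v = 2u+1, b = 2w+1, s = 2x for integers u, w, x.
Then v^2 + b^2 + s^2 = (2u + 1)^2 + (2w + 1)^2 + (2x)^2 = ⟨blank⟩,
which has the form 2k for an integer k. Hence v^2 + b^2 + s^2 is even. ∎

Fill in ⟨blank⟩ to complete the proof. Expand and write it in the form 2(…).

2(2u^2 + 2u + 2w^2 + 2w + 2x^2 + 1)

(2u + 1)^2 + (2w + 1)^2 + (2x)^2 = 4u^2 + 4u + 4w^2 + 4w + 4x^2 + 2
= 2(2u^2 + 2u + 2w^2 + 2w + 2x^2 + 1).
Since 2u^2 + 2u + 2w^2 + 2w + 2x^2 + 1 is an integer, the sum of squares is of the form 2k for an integer k.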